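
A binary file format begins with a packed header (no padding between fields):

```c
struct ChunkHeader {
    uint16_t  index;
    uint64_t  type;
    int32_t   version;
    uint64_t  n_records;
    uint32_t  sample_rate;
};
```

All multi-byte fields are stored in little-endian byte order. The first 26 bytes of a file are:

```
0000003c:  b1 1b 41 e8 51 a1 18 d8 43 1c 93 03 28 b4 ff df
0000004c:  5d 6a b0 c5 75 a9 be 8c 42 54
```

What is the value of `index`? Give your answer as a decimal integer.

`index` is the first field, at byte offset 0, occupying 2 bytes.
Bytes at offsets 0..1: B1 1B.
Little-endian stores the least-significant byte at the lowest address.
Reassemble most-significant byte first: 1B B1 → 0x1BB1.
0x1BB1 = 7089.

7089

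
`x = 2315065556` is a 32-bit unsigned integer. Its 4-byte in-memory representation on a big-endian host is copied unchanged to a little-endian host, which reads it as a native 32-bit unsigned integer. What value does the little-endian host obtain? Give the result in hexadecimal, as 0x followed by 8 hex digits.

0xD418FD89

2315065556 in 32-bit hexadecimal is 0x89FD18D4.
Stored big-endian, the bytes at ascending addresses are 89 FD 18 D4.
Read back as little-endian, the first byte is least significant, giving 0xD418FD89.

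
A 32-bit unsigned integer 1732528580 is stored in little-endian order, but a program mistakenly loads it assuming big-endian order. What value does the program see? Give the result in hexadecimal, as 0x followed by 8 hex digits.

0xC4494467

1732528580 in 32-bit hexadecimal is 0x674449C4.
Stored little-endian, the bytes at ascending addresses are C4 49 44 67.
Read back as big-endian, the last byte is least significant, giving 0xC4494467.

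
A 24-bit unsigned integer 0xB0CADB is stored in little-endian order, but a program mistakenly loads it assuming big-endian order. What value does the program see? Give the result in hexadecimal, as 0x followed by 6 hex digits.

0xDBCAB0

Stored little-endian, the bytes at ascending addresses are DB CA B0.
Read back as big-endian, the last byte is least significant, giving 0xDBCAB0.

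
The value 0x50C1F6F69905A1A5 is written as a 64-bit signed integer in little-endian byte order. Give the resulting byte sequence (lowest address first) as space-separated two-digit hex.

Split into bytes (most-significant first): 50 C1 F6 F6 99 05 A1 A5.
Little-endian stores the least-significant byte at the lowest address.
So at ascending addresses the bytes are A5 A1 05 99 F6 F6 C1 50.

A5 A1 05 99 F6 F6 C1 50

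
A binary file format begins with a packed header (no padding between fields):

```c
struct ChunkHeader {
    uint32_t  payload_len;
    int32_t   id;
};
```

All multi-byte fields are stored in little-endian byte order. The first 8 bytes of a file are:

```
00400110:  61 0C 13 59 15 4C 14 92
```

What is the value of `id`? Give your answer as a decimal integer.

-1844163563

`id` follows `payload_len` (4 bytes), so it starts at byte offset 4 and occupies 4 bytes.
Bytes at offsets 4..7: 15 4C 14 92.
Little-endian: lowest address holds the least-significant byte.
Reassemble most-significant byte first: 92 14 4C 15 → 0x92144C15.
Top bit is set, so as a signed 32-bit value this is 0x92144C15 − 2^32 = -1844163563.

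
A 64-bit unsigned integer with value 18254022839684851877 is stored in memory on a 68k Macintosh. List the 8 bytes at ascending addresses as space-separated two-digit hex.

FD 53 51 0F 09 48 68 A5

18254022839684851877 in hexadecimal, padded to 64 bits, is 0xFD53510F094868A5.
Split into bytes (most-significant first): FD 53 51 0F 09 48 68 A5.
Big-endian stores the most-significant byte at the lowest address.
So the memory order matches the most-significant-first order: FD 53 51 0F 09 48 68 A5.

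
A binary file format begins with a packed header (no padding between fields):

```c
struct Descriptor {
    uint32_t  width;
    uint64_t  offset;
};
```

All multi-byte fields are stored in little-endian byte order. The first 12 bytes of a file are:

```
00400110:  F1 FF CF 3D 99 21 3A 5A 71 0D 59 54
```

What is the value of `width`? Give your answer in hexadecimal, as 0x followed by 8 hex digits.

`width` is the first field, at byte offset 0, occupying 4 bytes.
Bytes at offsets 0..3: F1 FF CF 3D.
In little-endian order the low byte comes first in memory.
Reassemble most-significant byte first: 3D CF FF F1 → 0x3DCFFFF1.

0x3DCFFFF1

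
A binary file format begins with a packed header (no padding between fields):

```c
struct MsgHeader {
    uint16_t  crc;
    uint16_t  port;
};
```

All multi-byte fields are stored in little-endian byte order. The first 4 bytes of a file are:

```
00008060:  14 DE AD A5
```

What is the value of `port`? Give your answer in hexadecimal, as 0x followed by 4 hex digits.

`port` follows `crc` (2 bytes), so it starts at byte offset 2 and occupies 2 bytes.
Bytes at offsets 2..3: AD A5.
Little-endian: lowest address holds the least-significant byte.
Reassemble most-significant byte first: A5 AD → 0xA5AD.

0xA5AD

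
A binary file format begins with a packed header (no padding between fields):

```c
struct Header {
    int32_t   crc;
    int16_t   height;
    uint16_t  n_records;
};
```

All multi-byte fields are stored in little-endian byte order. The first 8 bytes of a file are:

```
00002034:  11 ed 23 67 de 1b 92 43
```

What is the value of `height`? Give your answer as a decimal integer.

7134

`height` follows `crc` (4 bytes), so it starts at byte offset 4 and occupies 2 bytes.
Bytes at offsets 4..5: DE 1B.
Little-endian stores the least-significant byte at the lowest address.
Reassemble most-significant byte first: 1B DE → 0x1BDE.
0x1BDE = 7134.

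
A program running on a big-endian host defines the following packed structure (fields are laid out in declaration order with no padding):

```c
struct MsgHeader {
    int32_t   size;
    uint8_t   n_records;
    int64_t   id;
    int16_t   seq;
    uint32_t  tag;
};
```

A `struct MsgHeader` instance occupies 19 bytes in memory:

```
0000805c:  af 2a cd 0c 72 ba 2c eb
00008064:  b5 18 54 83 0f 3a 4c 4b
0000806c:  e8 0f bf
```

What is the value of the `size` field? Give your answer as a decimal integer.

-1356149492

`size` is the first field, at byte offset 0, occupying 4 bytes.
Bytes at offsets 0..3: AF 2A CD 0C.
In big-endian order the high byte comes first in memory.
The bytes are already most-significant first: 0xAF2ACD0C.
Top bit is set, so as a signed 32-bit value this is 0xAF2ACD0C − 2^32 = -1356149492.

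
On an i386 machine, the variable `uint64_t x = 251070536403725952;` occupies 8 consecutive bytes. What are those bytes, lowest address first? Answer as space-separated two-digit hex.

251070536403725952 in hexadecimal, padded to 64 bits, is 0x037BFB5297E92E80.
Split into bytes (most-significant first): 03 7B FB 52 97 E9 2E 80.
Little-endian: lowest address holds the least-significant byte.
So at ascending addresses the bytes are 80 2E E9 97 52 FB 7B 03.

80 2E E9 97 52 FB 7B 03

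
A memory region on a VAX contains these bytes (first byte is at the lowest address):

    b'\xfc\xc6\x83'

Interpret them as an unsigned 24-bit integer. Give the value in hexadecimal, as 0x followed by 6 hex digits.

0x83C6FC

Little-endian: lowest address holds the least-significant byte.
Reassemble most-significant byte first: 83 C6 FC → 0x83C6FC.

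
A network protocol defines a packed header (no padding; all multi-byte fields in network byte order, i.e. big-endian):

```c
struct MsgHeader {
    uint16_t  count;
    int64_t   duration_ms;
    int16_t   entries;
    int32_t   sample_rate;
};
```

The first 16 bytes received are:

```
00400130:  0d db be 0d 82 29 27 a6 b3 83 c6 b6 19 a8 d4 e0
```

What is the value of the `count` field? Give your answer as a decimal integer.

`count` is the first field, at byte offset 0, occupying 2 bytes.
Bytes at offsets 0..1: 0D DB.
Big-endian stores the most-significant byte at the lowest address.
The bytes are already most-significant first: 0x0DDB.
0x0DDB = 3547.

3547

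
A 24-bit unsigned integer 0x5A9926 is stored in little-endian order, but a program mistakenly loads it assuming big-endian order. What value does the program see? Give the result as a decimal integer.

Stored little-endian, the bytes at ascending addresses are 26 99 5A.
Read back as big-endian, the last byte is least significant, giving 0x26995A.
0x26995A = 2529626.

2529626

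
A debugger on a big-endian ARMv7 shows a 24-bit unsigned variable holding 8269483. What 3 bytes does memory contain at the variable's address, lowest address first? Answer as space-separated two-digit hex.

8269483 in hexadecimal, padded to 24 bits, is 0x7E2EAB.
Split into bytes (most-significant first): 7E 2E AB.
Big-endian: lowest address holds the most-significant byte.
So the memory order matches the most-significant-first order: 7E 2E AB.

7E 2E AB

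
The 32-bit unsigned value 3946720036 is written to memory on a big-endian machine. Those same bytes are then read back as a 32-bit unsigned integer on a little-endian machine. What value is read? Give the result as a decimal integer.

3946720036 in 32-bit hexadecimal is 0xEB3E2B24.
Stored big-endian, the bytes at ascending addresses are EB 3E 2B 24.
Read back as little-endian, the first byte is least significant, giving 0x242B3EEB.
0x242B3EEB = 606813931.

606813931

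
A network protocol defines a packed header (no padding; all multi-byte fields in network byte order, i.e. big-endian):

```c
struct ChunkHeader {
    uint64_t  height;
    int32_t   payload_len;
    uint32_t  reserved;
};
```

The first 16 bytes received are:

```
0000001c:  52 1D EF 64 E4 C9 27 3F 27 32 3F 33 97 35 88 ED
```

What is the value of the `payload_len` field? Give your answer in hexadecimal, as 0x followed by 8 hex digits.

`payload_len` follows `height` (8 bytes), so it starts at byte offset 8 and occupies 4 bytes.
Bytes at offsets 8..11: 27 32 3F 33.
Big-endian: lowest address holds the most-significant byte.
The bytes are already most-significant first: 0x27323F33.

0x27323F33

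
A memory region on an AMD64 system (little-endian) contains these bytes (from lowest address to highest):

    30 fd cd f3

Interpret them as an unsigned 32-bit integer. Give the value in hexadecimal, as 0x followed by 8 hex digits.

In little-endian order the low byte comes first in memory.
Reassemble most-significant byte first: F3 CD FD 30 → 0xF3CDFD30.

0xF3CDFD30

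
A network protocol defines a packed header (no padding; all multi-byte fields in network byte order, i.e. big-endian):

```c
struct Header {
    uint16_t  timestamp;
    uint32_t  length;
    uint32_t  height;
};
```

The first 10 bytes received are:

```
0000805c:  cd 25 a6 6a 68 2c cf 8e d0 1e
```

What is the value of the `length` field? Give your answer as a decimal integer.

`length` follows `timestamp` (2 bytes), so it starts at byte offset 2 and occupies 4 bytes.
Bytes at offsets 2..5: A6 6A 68 2C.
Big-endian: lowest address holds the most-significant byte.
The bytes are already most-significant first: 0xA66A682C.
0xA66A682C = 2791991340.

2791991340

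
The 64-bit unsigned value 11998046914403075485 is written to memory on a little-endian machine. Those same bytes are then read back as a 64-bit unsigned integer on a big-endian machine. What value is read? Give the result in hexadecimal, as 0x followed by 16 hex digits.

11998046914403075485 in 64-bit hexadecimal is 0xA681A019AB77859D.
Stored little-endian, the bytes at ascending addresses are 9D 85 77 AB 19 A0 81 A6.
Read back as big-endian, the last byte is least significant, giving 0x9D8577AB19A081A6.

0x9D8577AB19A081A6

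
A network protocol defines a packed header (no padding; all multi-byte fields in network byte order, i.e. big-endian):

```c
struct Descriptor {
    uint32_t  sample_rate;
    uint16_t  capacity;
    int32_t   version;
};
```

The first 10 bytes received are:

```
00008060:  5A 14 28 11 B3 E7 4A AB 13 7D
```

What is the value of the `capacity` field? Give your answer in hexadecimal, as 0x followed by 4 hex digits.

`capacity` follows `sample_rate` (4 bytes), so it starts at byte offset 4 and occupies 2 bytes.
Bytes at offsets 4..5: B3 E7.
Big-endian: lowest address holds the most-significant byte.
The bytes are already most-significant first: 0xB3E7.

0xB3E7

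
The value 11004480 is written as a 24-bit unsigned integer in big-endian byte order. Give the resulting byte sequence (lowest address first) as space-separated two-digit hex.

11004480 in hexadecimal, padded to 24 bits, is 0xA7EA40.
Split into bytes (most-significant first): A7 EA 40.
Big-endian: lowest address holds the most-significant byte.
So the memory order matches the most-significant-first order: A7 EA 40.

A7 EA 40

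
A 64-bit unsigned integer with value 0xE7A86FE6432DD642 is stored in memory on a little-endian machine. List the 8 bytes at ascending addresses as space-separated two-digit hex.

Split into bytes (most-significant first): E7 A8 6F E6 43 2D D6 42.
In little-endian order the low byte comes first in memory.
So at ascending addresses the bytes are 42 D6 2D 43 E6 6F A8 E7.

42 D6 2D 43 E6 6F A8 E7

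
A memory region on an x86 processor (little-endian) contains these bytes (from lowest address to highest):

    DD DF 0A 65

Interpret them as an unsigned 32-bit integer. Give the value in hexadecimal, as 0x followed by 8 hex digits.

0x650ADFDD

In little-endian order the low byte comes first in memory.
Reassemble most-significant byte first: 65 0A DF DD → 0x650ADFDD.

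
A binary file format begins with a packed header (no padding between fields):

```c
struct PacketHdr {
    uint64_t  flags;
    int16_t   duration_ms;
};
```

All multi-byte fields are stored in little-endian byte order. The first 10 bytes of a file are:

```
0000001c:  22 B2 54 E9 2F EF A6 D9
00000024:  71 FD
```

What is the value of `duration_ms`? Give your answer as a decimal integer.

`duration_ms` follows `flags` (8 bytes), so it starts at byte offset 8 and occupies 2 bytes.
Bytes at offsets 8..9: 71 FD.
Little-endian: lowest address holds the least-significant byte.
Reassemble most-significant byte first: FD 71 → 0xFD71.
Top bit is set, so as a signed 16-bit value this is 0xFD71 − 2^16 = -655.

-655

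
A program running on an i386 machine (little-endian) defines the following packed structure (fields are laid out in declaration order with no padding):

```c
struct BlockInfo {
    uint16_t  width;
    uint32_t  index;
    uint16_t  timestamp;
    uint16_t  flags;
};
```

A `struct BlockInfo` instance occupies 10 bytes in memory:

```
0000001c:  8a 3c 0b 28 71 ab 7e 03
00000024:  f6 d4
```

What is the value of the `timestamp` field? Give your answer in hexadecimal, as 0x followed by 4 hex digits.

`timestamp` follows `width` (2 B), `index` (4 B), so it starts at offset 2 + 4 = 6 and occupies 2 bytes.
Bytes at offsets 6..7: 7E 03.
Little-endian stores the least-significant byte at the lowest address.
Reassemble most-significant byte first: 03 7E → 0x037E.

0x037E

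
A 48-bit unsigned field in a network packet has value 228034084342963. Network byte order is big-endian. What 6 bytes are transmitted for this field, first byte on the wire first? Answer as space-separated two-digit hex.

228034084342963 in hexadecimal, padded to 48 bits, is 0xCF6552980CB3.
Split into bytes (most-significant first): CF 65 52 98 0C B3.
Big-endian stores the most-significant byte at the lowest address.
So the memory order matches the most-significant-first order: CF 65 52 98 0C B3.

CF 65 52 98 0C B3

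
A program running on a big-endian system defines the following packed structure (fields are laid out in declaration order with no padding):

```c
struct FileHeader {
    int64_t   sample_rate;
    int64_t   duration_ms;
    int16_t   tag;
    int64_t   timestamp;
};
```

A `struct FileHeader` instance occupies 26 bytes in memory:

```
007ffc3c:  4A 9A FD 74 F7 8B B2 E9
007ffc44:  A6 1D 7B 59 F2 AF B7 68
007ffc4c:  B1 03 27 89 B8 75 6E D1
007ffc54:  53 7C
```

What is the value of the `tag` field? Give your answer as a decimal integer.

`tag` follows `sample_rate` (8 B), `duration_ms` (8 B), so it starts at offset 8 + 8 = 16 and occupies 2 bytes.
Bytes at offsets 16..17: B1 03.
Big-endian stores the most-significant byte at the lowest address.
The bytes are already most-significant first: 0xB103.
Top bit is set, so as a signed 16-bit value this is 0xB103 − 2^16 = -20221.

-20221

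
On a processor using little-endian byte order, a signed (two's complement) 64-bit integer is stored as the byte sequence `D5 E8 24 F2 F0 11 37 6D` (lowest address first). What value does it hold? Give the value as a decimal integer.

7869778600405559509

In little-endian order the low byte comes first in memory.
Reassemble most-significant byte first: 6D 37 11 F0 F2 24 E8 D5 → 0x6D3711F0F224E8D5.
0x6D3711F0F224E8D5 = 7869778600405559509.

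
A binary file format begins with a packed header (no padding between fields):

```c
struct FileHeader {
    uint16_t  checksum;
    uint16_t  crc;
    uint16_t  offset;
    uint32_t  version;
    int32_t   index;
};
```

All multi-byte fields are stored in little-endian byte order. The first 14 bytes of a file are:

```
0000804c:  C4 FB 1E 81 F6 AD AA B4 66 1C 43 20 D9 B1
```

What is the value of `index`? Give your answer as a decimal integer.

-1311170493

`index` follows `checksum` (2 B), `crc` (2 B), `offset` (2 B), `version` (4 B), so it starts at offset 2 + 2 + 2 + 4 = 10 and occupies 4 bytes.
Bytes at offsets 10..13: 43 20 D9 B1.
Little-endian: lowest address holds the least-significant byte.
Reassemble most-significant byte first: B1 D9 20 43 → 0xB1D92043.
Top bit is set, so as a signed 32-bit value this is 0xB1D92043 − 2^32 = -1311170493.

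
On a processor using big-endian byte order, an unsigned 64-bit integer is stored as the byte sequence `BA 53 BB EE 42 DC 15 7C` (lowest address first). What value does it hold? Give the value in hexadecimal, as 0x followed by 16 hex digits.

Big-endian: lowest address holds the most-significant byte.
The bytes are already most-significant first: 0xBA53BBEE42DC157C.

0xBA53BBEE42DC157C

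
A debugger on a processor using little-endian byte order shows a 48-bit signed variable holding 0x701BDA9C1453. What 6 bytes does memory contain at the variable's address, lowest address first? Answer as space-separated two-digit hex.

53 14 9C DA 1B 70

Split into bytes (most-significant first): 70 1B DA 9C 14 53.
Little-endian: lowest address holds the least-significant byte.
So at ascending addresses the bytes are 53 14 9C DA 1B 70.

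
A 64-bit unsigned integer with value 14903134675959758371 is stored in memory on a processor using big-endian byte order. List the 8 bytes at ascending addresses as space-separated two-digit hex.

14903134675959758371 in hexadecimal, padded to 64 bits, is 0xCED2920710633E23.
Split into bytes (most-significant first): CE D2 92 07 10 63 3E 23.
Big-endian stores the most-significant byte at the lowest address.
So the memory order matches the most-significant-first order: CE D2 92 07 10 63 3E 23.

CE D2 92 07 10 63 3E 23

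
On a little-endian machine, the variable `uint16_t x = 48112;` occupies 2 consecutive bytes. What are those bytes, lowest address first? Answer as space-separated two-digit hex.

48112 in hexadecimal, padded to 16 bits, is 0xBBF0.
Split into bytes (most-significant first): BB F0.
Little-endian: lowest address holds the least-significant byte.
So at ascending addresses the bytes are F0 BB.

F0 BB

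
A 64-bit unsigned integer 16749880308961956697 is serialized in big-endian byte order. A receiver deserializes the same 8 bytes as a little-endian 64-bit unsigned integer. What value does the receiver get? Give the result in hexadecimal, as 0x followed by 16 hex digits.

16749880308961956697 in 64-bit hexadecimal is 0xE873876575FCD359.
Stored big-endian, the bytes at ascending addresses are E8 73 87 65 75 FC D3 59.
Read back as little-endian, the first byte is least significant, giving 0x59D3FC75658773E8.

0x59D3FC75658773E8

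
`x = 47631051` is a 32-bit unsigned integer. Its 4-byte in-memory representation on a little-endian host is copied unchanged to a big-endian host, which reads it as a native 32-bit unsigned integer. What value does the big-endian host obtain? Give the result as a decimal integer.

3419067906

47631051 in 32-bit hexadecimal is 0x02D6CACB.
Stored little-endian, the bytes at ascending addresses are CB CA D6 02.
Read back as big-endian, the last byte is least significant, giving 0xCBCAD602.
0xCBCAD602 = 3419067906.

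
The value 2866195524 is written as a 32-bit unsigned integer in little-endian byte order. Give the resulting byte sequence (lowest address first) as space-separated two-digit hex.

2866195524 in hexadecimal, padded to 32 bits, is 0xAAD6AC44.
Split into bytes (most-significant first): AA D6 AC 44.
In little-endian order the low byte comes first in memory.
So at ascending addresses the bytes are 44 AC D6 AA.

44 AC D6 AA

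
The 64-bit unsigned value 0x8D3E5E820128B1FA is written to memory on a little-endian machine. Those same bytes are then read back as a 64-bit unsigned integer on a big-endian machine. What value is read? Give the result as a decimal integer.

18064263567307062925

Stored little-endian, the bytes at ascending addresses are FA B1 28 01 82 5E 3E 8D.
Read back as big-endian, the last byte is least significant, giving 0xFAB12801825E3E8D.
0xFAB12801825E3E8D = 18064263567307062925.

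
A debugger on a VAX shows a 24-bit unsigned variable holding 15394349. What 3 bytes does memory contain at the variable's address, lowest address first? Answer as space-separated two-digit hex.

15394349 in hexadecimal, padded to 24 bits, is 0xEAE62D.
Split into bytes (most-significant first): EA E6 2D.
Little-endian stores the least-significant byte at the lowest address.
So at ascending addresses the bytes are 2D E6 EA.

2D E6 EA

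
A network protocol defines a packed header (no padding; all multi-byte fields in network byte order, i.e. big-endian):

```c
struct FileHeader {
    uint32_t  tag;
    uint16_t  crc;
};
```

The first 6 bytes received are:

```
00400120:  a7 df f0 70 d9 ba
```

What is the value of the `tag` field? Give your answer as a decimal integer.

`tag` is the first field, at byte offset 0, occupying 4 bytes.
Bytes at offsets 0..3: A7 DF F0 70.
Big-endian stores the most-significant byte at the lowest address.
The bytes are already most-significant first: 0xA7DFF070.
0xA7DFF070 = 2816471152.

2816471152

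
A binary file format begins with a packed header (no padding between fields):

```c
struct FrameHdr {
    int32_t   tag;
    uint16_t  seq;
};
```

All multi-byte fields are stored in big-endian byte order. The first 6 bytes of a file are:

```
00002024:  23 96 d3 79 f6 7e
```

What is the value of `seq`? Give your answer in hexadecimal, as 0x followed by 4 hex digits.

0xF67E

`seq` follows `tag` (4 bytes), so it starts at byte offset 4 and occupies 2 bytes.
Bytes at offsets 4..5: F6 7E.
Big-endian: lowest address holds the most-significant byte.
The bytes are already most-significant first: 0xF67E.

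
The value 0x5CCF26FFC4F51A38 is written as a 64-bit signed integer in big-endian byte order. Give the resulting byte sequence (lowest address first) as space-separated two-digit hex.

5C CF 26 FF C4 F5 1A 38

Split into bytes (most-significant first): 5C CF 26 FF C4 F5 1A 38.
In big-endian order the high byte comes first in memory.
So the memory order matches the most-significant-first order: 5C CF 26 FF C4 F5 1A 38.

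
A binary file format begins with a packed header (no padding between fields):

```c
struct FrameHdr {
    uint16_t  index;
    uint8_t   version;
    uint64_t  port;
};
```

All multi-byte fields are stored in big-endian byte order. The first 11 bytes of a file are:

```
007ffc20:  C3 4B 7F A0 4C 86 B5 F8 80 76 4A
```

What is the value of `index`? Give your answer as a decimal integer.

49995

`index` is the first field, at byte offset 0, occupying 2 bytes.
Bytes at offsets 0..1: C3 4B.
Big-endian: lowest address holds the most-significant byte.
The bytes are already most-significant first: 0xC34B.
0xC34B = 49995.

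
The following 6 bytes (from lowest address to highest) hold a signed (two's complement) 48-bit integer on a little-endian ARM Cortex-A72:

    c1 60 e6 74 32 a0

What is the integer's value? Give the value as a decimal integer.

-105336406646591

Little-endian stores the least-significant byte at the lowest address.
Reassemble most-significant byte first: A0 32 74 E6 60 C1 → 0xA03274E660C1.
Top bit is set, so as a signed 48-bit value this is 0xA03274E660C1 − 2^48 = -105336406646591.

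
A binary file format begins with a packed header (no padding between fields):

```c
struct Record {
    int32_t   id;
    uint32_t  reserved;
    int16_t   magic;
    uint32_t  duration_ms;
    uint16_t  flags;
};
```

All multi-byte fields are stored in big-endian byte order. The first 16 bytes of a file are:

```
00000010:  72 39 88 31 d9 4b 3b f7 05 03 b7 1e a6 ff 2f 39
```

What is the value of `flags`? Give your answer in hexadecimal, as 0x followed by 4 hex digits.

0x2F39

`flags` follows `id` (4 B), `reserved` (4 B), `magic` (2 B), `duration_ms` (4 B), so it starts at offset 4 + 4 + 2 + 4 = 14 and occupies 2 bytes.
Bytes at offsets 14..15: 2F 39.
Big-endian stores the most-significant byte at the lowest address.
The bytes are already most-significant first: 0x2F39.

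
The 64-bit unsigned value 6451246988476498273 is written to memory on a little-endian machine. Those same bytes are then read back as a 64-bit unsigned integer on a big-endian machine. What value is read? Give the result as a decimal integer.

7008009707607459673

6451246988476498273 in 64-bit hexadecimal is 0x59876EF4B2734161.
Stored little-endian, the bytes at ascending addresses are 61 41 73 B2 F4 6E 87 59.
Read back as big-endian, the last byte is least significant, giving 0x614173B2F46E8759.
0x614173B2F46E8759 = 7008009707607459673.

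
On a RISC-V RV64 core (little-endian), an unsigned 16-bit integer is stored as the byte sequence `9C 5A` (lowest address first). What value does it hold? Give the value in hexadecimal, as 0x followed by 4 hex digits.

0x5A9C

Little-endian: lowest address holds the least-significant byte.
Reassemble most-significant byte first: 5A 9C → 0x5A9C.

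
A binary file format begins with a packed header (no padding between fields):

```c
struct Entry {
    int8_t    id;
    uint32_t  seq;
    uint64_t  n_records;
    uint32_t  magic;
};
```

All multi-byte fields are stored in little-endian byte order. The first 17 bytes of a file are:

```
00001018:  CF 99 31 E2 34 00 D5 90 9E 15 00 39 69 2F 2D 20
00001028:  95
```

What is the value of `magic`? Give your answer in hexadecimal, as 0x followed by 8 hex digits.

`magic` follows `id` (1 B), `seq` (4 B), `n_records` (8 B), so it starts at offset 1 + 4 + 8 = 13 and occupies 4 bytes.
Bytes at offsets 13..16: 2F 2D 20 95.
In little-endian order the low byte comes first in memory.
Reassemble most-significant byte first: 95 20 2D 2F → 0x95202D2F.

0x95202D2F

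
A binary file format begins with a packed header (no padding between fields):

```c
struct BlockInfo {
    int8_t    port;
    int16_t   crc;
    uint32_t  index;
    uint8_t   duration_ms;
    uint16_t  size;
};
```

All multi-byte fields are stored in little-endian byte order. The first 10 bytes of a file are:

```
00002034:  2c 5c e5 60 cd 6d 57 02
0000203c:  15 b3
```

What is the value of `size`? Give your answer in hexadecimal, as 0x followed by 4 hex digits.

0xB315

`size` follows `port` (1 B), `crc` (2 B), `index` (4 B), `duration_ms` (1 B), so it starts at offset 1 + 2 + 4 + 1 = 8 and occupies 2 bytes.
Bytes at offsets 8..9: 15 B3.
In little-endian order the low byte comes first in memory.
Reassemble most-significant byte first: B3 15 → 0xB315.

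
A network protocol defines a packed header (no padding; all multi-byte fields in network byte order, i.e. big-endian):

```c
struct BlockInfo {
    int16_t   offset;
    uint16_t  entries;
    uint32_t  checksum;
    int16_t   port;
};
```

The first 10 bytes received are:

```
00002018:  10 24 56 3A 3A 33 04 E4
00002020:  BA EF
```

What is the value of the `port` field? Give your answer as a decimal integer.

`port` follows `offset` (2 B), `entries` (2 B), `checksum` (4 B), so it starts at offset 2 + 2 + 4 = 8 and occupies 2 bytes.
Bytes at offsets 8..9: BA EF.
In big-endian order the high byte comes first in memory.
The bytes are already most-significant first: 0xBAEF.
Top bit is set, so as a signed 16-bit value this is 0xBAEF − 2^16 = -17681.

-17681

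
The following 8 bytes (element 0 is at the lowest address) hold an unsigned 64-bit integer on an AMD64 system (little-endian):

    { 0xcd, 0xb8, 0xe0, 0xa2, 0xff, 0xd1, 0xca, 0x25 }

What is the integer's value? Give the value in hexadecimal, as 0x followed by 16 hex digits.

0x25CAD1FFA2E0B8CD

Little-endian: lowest address holds the least-significant byte.
Reassemble most-significant byte first: 25 CA D1 FF A2 E0 B8 CD → 0x25CAD1FFA2E0B8CD.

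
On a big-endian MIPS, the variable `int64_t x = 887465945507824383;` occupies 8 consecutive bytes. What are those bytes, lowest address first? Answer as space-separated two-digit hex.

887465945507824383 in hexadecimal, padded to 64 bits, is 0x0C50E993504002FF.
Split into bytes (most-significant first): 0C 50 E9 93 50 40 02 FF.
In big-endian order the high byte comes first in memory.
So the memory order matches the most-significant-first order: 0C 50 E9 93 50 40 02 FF.

0C 50 E9 93 50 40 02 FF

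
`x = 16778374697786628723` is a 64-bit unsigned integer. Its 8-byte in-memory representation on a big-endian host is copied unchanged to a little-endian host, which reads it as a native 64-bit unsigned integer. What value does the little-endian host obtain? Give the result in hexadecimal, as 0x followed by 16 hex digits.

0x735AF959E4C2D8E8

16778374697786628723 in 64-bit hexadecimal is 0xE8D8C2E459F95A73.
Stored big-endian, the bytes at ascending addresses are E8 D8 C2 E4 59 F9 5A 73.
Read back as little-endian, the first byte is least significant, giving 0x735AF959E4C2D8E8.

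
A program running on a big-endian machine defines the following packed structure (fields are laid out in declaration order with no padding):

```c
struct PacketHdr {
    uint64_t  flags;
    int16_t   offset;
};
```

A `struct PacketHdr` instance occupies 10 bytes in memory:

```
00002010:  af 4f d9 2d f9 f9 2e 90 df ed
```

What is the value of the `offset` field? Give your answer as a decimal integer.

`offset` follows `flags` (8 bytes), so it starts at byte offset 8 and occupies 2 bytes.
Bytes at offsets 8..9: DF ED.
In big-endian order the high byte comes first in memory.
The bytes are already most-significant first: 0xDFED.
Top bit is set, so as a signed 16-bit value this is 0xDFED − 2^16 = -8211.

-8211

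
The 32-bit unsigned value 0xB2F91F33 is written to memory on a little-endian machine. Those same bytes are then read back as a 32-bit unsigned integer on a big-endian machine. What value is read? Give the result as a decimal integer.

Stored little-endian, the bytes at ascending addresses are 33 1F F9 B2.
Read back as big-endian, the last byte is least significant, giving 0x331FF9B2.
0x331FF9B2 = 857733554.

857733554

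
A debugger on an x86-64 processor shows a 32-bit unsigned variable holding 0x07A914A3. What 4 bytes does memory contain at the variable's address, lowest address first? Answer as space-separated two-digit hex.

A3 14 A9 07

Split into bytes (most-significant first): 07 A9 14 A3.
In little-endian order the low byte comes first in memory.
So at ascending addresses the bytes are A3 14 A9 07.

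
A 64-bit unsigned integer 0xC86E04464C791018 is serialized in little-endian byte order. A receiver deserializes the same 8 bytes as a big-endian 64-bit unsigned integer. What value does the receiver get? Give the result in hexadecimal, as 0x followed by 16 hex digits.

0x1810794C46046EC8

Stored little-endian, the bytes at ascending addresses are 18 10 79 4C 46 04 6E C8.
Read back as big-endian, the last byte is least significant, giving 0x1810794C46046EC8.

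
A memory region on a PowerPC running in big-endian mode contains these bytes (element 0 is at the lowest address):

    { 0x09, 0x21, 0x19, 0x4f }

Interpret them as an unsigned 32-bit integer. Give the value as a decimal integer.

153164111

In big-endian order the high byte comes first in memory.
The bytes are already most-significant first: 0x0921194F.
0x0921194F = 153164111.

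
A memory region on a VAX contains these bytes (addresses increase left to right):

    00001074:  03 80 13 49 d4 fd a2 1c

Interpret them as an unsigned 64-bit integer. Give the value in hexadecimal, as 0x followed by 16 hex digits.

0x1CA2FDD449138003

In little-endian order the low byte comes first in memory.
Reassemble most-significant byte first: 1C A2 FD D4 49 13 80 03 → 0x1CA2FDD449138003.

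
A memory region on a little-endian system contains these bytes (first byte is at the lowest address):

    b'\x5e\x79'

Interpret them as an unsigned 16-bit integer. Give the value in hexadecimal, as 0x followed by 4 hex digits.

0x795E

In little-endian order the low byte comes first in memory.
Reassemble most-significant byte first: 79 5E → 0x795E.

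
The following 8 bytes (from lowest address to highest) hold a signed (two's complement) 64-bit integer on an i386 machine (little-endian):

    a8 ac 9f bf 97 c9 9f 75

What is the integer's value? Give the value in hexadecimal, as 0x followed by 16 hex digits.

Little-endian stores the least-significant byte at the lowest address.
Reassemble most-significant byte first: 75 9F C9 97 BF 9F AC A8 → 0x759FC997BF9FACA8.

0x759FC997BF9FACA8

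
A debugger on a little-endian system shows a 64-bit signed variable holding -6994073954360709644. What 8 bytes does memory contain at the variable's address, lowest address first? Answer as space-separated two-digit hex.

Two's complement of -6994073954360709644 in 64 bits: 6994073954360709644 = 0x610FF1348E7B520C; invert → 0x9EF00ECB7184ADF3; add 1 → 0x9EF00ECB7184ADF4.
Split into bytes (most-significant first): 9E F0 0E CB 71 84 AD F4.
In little-endian order the low byte comes first in memory.
So at ascending addresses the bytes are F4 AD 84 71 CB 0E F0 9E.

F4 AD 84 71 CB 0E F0 9E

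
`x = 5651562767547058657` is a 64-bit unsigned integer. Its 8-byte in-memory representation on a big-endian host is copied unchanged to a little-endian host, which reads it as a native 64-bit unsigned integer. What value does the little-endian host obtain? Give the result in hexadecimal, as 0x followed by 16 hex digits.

5651562767547058657 in 64-bit hexadecimal is 0x4E6E6264D17749E1.
Stored big-endian, the bytes at ascending addresses are 4E 6E 62 64 D1 77 49 E1.
Read back as little-endian, the first byte is least significant, giving 0xE14977D164626E4E.

0xE14977D164626E4E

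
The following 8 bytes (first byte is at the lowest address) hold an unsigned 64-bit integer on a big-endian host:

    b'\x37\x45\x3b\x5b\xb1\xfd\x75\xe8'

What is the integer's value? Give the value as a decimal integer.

In big-endian order the high byte comes first in memory.
The bytes are already most-significant first: 0x37453B5BB1FD75E8.
0x37453B5BB1FD75E8 = 3982654710493312488.

3982654710493312488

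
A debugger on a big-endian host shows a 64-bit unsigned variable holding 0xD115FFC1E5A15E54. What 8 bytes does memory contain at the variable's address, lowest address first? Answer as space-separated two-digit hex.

D1 15 FF C1 E5 A1 5E 54

Split into bytes (most-significant first): D1 15 FF C1 E5 A1 5E 54.
Big-endian stores the most-significant byte at the lowest address.
So the memory order matches the most-significant-first order: D1 15 FF C1 E5 A1 5E 54.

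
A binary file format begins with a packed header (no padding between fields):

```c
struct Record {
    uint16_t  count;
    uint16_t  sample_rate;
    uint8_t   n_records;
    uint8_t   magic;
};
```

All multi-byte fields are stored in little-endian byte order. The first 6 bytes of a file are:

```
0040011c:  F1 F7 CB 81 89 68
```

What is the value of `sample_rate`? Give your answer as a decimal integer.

`sample_rate` follows `count` (2 bytes), so it starts at byte offset 2 and occupies 2 bytes.
Bytes at offsets 2..3: CB 81.
Little-endian stores the least-significant byte at the lowest address.
Reassemble most-significant byte first: 81 CB → 0x81CB.
0x81CB = 33227.

33227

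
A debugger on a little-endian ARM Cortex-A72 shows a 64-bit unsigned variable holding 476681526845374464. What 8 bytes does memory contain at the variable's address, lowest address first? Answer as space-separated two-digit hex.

00 00 9C B6 52 83 9D 06

476681526845374464 in hexadecimal, padded to 64 bits, is 0x069D8352B69C0000.
Split into bytes (most-significant first): 06 9D 83 52 B6 9C 00 00.
Little-endian stores the least-significant byte at the lowest address.
So at ascending addresses the bytes are 00 00 9C B6 52 83 9D 06.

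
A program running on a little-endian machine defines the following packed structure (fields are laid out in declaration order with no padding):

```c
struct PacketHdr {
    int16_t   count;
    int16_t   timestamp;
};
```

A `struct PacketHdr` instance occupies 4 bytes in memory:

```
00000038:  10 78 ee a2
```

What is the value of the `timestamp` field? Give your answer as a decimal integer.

`timestamp` follows `count` (2 bytes), so it starts at byte offset 2 and occupies 2 bytes.
Bytes at offsets 2..3: EE A2.
Little-endian stores the least-significant byte at the lowest address.
Reassemble most-significant byte first: A2 EE → 0xA2EE.
Top bit is set, so as a signed 16-bit value this is 0xA2EE − 2^16 = -23826.

-23826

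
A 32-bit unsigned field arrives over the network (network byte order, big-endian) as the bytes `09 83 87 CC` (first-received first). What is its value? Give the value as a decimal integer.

159614924

In big-endian order the high byte comes first in memory.
The bytes are already most-significant first: 0x098387CC.
0x098387CC = 159614924.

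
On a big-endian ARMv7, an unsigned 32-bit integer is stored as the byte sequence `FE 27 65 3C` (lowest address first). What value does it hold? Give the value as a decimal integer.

Big-endian: lowest address holds the most-significant byte.
The bytes are already most-significant first: 0xFE27653C.
0xFE27653C = 4263994684.

4263994684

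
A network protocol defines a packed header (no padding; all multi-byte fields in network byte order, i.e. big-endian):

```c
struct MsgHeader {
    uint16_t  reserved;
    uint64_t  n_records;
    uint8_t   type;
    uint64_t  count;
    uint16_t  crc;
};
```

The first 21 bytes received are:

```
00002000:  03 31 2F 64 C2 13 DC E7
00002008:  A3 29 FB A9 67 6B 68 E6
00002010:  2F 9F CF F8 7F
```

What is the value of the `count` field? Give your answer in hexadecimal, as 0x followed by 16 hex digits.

`count` follows `reserved` (2 B), `n_records` (8 B), `type` (1 B), so it starts at offset 2 + 8 + 1 = 11 and occupies 8 bytes.
Bytes at offsets 11..18: A9 67 6B 68 E6 2F 9F CF.
Big-endian stores the most-significant byte at the lowest address.
The bytes are already most-significant first: 0xA9676B68E62F9FCF.

0xA9676B68E62F9FCF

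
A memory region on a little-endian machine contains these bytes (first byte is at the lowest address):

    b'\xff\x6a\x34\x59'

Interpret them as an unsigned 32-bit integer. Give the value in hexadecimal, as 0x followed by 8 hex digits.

0x59346AFF

In little-endian order the low byte comes first in memory.
Reassemble most-significant byte first: 59 34 6A FF → 0x59346AFF.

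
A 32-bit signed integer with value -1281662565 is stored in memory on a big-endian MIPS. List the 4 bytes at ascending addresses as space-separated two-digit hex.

B3 9B 61 9B

Two's complement of -1281662565 in 32 bits: 1281662565 = 0x4C649E65; invert → 0xB39B619A; add 1 → 0xB39B619B.
Split into bytes (most-significant first): B3 9B 61 9B.
Big-endian stores the most-significant byte at the lowest address.
So the memory order matches the most-significant-first order: B3 9B 61 9B.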